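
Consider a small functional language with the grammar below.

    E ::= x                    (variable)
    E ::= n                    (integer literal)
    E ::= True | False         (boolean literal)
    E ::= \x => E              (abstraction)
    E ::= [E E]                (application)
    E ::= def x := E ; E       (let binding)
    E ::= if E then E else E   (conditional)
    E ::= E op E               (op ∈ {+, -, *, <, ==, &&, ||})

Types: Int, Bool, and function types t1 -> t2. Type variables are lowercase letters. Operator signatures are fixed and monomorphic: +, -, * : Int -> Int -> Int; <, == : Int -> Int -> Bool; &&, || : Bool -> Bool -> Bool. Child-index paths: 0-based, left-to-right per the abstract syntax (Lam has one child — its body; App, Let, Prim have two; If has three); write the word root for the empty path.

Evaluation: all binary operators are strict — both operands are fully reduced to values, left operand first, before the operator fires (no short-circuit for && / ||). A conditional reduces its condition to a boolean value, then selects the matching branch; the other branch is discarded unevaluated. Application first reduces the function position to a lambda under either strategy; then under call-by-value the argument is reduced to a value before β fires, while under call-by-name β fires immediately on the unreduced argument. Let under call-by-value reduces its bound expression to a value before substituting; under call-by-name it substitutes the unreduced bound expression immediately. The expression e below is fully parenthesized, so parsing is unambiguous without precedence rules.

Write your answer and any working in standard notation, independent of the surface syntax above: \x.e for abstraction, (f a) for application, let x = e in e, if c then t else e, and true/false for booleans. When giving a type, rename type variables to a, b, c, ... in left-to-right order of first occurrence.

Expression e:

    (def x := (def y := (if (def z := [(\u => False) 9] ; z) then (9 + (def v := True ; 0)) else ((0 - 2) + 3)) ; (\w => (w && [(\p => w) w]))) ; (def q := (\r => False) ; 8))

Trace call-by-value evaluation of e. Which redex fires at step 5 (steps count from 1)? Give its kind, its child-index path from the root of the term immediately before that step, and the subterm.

Trace:
step 0: (let x = (let y = (if (let z = ((\u.false) 9) in z) then (9 + (let v = true in 0)) else ((0 - 2) + 3)) in (\w.(w && ((\p.w) w)))) in (let q = (\r.false) in 8))
step 1: [beta@0.0.0.0] (let x = (let y = (if (let z = false in z) then (9 + (let v = true in 0)) else ((0 - 2) + 3)) in (\w.(w && ((\p.w) w)))) in (let q = (\r.false) in 8))
step 2: [let@0.0.0] (let x = (let y = (if false then (9 + (let v = true in 0)) else ((0 - 2) + 3)) in (\w.(w && ((\p.w) w)))) in (let q = (\r.false) in 8))
step 3: [if@0.0] (let x = (let y = ((0 - 2) + 3) in (\w.(w && ((\p.w) w)))) in (let q = (\r.false) in 8))
step 4: [delta@0.0.0] (let x = (let y = (-2 + 3) in (\w.(w && ((\p.w) w)))) in (let q = (\r.false) in 8))
step 5: [delta@0.0] (let x = (let y = 1 in (\w.(w && ((\p.w) w)))) in (let q = (\r.false) in 8))

Answer: delta at 0.0 : (-2 + 3)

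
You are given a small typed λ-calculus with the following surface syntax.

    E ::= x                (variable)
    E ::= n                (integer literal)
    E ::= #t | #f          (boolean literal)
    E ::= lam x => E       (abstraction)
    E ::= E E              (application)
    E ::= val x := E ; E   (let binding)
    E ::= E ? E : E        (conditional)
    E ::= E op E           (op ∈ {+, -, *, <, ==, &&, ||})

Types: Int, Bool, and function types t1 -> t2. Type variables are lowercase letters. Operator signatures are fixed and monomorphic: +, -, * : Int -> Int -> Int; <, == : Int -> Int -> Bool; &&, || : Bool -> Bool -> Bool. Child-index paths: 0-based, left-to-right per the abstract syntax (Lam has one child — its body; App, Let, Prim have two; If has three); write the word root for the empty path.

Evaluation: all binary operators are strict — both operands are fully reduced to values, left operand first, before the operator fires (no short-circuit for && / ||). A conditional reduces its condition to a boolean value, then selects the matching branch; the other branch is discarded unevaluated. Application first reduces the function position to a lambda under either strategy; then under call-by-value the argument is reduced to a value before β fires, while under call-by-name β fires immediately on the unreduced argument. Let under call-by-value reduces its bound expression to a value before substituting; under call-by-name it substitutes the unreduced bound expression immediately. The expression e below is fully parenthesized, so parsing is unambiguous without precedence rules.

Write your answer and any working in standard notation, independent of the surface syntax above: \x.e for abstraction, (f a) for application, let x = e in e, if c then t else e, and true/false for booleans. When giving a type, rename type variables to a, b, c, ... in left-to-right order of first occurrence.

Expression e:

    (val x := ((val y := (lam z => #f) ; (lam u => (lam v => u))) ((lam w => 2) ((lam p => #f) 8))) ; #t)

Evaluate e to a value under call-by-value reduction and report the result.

Derivation:
step 0: (let x = ((let y = (\z.false) in (\u.(\v.u))) ((\w.2) ((\p.false) 8))) in true)
step 1: [let@0.0] (let x = ((\u.(\v.u)) ((\w.2) ((\p.false) 8))) in true)
step 2: [beta@0.1.1] (let x = ((\u.(\v.u)) ((\w.2) false)) in true)
step 3: [beta@0.1] (let x = ((\u.(\v.u)) 2) in true)
step 4: [beta@0] (let x = (\v.2) in true)
step 5: [let@root] true

Answer: true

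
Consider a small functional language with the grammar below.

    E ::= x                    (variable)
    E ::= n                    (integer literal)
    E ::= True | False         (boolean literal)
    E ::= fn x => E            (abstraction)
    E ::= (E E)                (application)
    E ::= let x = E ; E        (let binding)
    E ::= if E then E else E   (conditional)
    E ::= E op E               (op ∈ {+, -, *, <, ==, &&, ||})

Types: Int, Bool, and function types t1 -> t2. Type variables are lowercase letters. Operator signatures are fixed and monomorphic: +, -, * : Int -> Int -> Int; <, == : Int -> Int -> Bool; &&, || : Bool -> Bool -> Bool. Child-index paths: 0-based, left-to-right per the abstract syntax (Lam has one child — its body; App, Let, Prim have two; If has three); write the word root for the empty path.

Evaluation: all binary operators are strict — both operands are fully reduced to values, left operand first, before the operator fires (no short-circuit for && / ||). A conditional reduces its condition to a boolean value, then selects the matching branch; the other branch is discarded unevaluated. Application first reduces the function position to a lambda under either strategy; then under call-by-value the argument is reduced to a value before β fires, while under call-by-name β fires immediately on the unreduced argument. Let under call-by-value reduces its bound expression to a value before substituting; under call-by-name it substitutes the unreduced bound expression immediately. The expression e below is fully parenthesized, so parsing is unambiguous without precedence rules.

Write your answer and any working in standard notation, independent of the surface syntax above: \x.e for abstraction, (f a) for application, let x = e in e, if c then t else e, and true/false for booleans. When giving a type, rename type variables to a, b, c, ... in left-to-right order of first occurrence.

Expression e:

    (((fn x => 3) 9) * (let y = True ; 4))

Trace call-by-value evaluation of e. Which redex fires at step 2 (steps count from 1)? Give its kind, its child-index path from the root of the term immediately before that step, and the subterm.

Trace:
step 0: (((\x.3) 9) * (let y = true in 4))
step 1: [beta@0] (3 * (let y = true in 4))
step 2: [let@1] (3 * 4)

Answer: let at 1 : (let y = true in 4)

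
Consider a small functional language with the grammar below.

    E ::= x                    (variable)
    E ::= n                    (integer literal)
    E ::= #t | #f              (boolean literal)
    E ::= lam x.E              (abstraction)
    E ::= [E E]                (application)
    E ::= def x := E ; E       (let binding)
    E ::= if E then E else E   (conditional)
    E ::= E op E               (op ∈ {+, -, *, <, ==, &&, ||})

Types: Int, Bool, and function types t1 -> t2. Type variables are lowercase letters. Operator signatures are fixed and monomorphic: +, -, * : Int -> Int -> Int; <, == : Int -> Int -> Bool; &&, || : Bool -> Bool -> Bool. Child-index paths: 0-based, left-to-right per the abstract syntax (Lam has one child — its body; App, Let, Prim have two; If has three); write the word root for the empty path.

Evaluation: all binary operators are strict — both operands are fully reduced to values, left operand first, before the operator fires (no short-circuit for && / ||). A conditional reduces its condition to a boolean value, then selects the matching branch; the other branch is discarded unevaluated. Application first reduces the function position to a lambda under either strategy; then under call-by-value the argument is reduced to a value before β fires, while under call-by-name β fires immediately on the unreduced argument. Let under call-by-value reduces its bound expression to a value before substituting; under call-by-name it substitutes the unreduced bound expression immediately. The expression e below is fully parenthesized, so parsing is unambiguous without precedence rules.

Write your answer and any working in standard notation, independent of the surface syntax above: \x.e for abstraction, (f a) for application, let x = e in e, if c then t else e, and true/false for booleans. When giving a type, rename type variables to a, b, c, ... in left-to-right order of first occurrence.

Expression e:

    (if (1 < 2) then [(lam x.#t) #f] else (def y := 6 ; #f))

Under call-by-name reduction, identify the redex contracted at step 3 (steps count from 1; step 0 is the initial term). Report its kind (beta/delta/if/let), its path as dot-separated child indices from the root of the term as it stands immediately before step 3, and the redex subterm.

Derivation:
step 0: (if (1 < 2) then ((\x.true) false) else (let y = 6 in false))
step 1: [delta@0] (if true then ((\x.true) false) else (let y = 6 in false))
step 2: [if@root] ((\x.true) false)
step 3: [beta@root] true

Answer: beta at root : ((\x.true) false)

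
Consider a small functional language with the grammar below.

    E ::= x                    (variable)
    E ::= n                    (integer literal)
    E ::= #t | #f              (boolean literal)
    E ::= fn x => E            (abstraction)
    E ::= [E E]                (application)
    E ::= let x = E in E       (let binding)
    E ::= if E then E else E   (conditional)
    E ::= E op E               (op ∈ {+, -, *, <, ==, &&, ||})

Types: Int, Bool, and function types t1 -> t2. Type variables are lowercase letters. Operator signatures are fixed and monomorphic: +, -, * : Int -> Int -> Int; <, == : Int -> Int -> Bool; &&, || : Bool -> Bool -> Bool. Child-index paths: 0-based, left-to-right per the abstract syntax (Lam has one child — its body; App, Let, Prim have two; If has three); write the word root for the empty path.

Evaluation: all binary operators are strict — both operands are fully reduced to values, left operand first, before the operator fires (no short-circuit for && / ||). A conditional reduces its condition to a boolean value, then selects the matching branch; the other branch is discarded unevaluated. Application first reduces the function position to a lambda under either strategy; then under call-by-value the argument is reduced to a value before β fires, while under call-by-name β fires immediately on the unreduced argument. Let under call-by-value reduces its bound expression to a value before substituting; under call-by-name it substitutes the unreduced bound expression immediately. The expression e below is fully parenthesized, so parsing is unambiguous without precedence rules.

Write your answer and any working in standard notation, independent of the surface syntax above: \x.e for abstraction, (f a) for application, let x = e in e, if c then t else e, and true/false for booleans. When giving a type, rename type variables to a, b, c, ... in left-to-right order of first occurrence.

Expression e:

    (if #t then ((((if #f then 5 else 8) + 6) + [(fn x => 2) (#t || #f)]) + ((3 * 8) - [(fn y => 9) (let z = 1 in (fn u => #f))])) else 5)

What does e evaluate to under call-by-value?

Working:
step 0: (if true then ((((if false then 5 else 8) + 6) + ((\x.2) (true || false))) + ((3 * 8) - ((\y.9) (let z = 1 in (\u.false))))) else 5)
step 1: [if@root] ((((if false then 5 else 8) + 6) + ((\x.2) (true || false))) + ((3 * 8) - ((\y.9) (let z = 1 in (\u.false)))))
step 2: [if@0.0.0] (((8 + 6) + ((\x.2) (true || false))) + ((3 * 8) - ((\y.9) (let z = 1 in (\u.false)))))
step 3: [delta@0.0] ((14 + ((\x.2) (true || false))) + ((3 * 8) - ((\y.9) (let z = 1 in (\u.false)))))
step 4: [delta@0.1.1] ((14 + ((\x.2) true)) + ((3 * 8) - ((\y.9) (let z = 1 in (\u.false)))))
step 5: [beta@0.1] ((14 + 2) + ((3 * 8) - ((\y.9) (let z = 1 in (\u.false)))))
step 6: [delta@0] (16 + ((3 * 8) - ((\y.9) (let z = 1 in (\u.false)))))
step 7: [delta@1.0] (16 + (24 - ((\y.9) (let z = 1 in (\u.false)))))
step 8: [let@1.1.1] (16 + (24 - ((\y.9) (\u.false))))
step 9: [beta@1.1] (16 + (24 - 9))
step 10: [delta@1] (16 + 15)
step 11: [delta@root] 31

Answer: 31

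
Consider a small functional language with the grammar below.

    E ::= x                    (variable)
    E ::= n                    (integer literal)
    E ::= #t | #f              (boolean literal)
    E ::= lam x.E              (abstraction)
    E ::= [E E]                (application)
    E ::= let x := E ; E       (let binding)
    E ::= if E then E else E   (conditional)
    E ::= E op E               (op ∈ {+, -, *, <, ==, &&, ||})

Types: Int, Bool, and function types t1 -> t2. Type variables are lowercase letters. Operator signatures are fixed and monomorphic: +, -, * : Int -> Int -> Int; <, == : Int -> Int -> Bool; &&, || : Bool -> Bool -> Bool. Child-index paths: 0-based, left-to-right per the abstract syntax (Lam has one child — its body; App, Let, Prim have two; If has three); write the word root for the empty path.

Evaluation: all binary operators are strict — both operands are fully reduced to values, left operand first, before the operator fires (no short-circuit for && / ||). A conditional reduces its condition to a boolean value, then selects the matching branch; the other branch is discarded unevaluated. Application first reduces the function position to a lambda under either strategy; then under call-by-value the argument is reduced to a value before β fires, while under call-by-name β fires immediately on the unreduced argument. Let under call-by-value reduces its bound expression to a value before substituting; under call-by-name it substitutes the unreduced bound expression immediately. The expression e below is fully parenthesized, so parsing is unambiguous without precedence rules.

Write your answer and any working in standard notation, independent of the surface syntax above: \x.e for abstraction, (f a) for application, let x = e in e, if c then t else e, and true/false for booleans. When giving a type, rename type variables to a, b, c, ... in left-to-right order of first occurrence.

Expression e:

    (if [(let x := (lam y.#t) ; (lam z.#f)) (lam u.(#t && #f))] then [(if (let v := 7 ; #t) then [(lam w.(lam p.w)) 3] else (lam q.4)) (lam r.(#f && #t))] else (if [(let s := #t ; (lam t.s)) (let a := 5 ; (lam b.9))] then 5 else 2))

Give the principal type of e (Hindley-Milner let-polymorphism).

Answer: Int

Working:
\y._ : a -> Bool
let x : forall. a -> Bool
\z._ : b -> Bool
  unify Bool ~ Bool
  unify Bool ~ Bool
\u._ : c -> Bool
  unify b -> Bool ~ (c -> Bool) -> d
  unify b ~ c -> Bool
  unify Bool ~ d
_ _ : Bool
  unify Bool ~ Bool
let v : Int
  unify Bool ~ Bool
w : e
\p._ : f -> e
\w._ : e -> f -> e
  unify e -> f -> e ~ Int -> g
  unify e ~ Int
  unify f -> Int ~ g
_ _ : f -> Int
\q._ : h -> Int
  unify f -> Int ~ h -> Int
  unify f ~ h
  unify Int ~ Int
  unify Bool ~ Bool
  unify Bool ~ Bool
\r._ : i -> Bool
  unify h -> Int ~ (i -> Bool) -> j
  unify h ~ i -> Bool
  unify Int ~ j
_ _ : Int
let s : Bool
s : Bool
\t._ : k -> Bool
let a : Int
\b._ : l -> Int
  unify k -> Bool ~ (l -> Int) -> m
  unify k ~ l -> Int
  unify Bool ~ m
_ _ : Bool
  unify Bool ~ Bool
  unify Int ~ Int
  unify Int ~ Int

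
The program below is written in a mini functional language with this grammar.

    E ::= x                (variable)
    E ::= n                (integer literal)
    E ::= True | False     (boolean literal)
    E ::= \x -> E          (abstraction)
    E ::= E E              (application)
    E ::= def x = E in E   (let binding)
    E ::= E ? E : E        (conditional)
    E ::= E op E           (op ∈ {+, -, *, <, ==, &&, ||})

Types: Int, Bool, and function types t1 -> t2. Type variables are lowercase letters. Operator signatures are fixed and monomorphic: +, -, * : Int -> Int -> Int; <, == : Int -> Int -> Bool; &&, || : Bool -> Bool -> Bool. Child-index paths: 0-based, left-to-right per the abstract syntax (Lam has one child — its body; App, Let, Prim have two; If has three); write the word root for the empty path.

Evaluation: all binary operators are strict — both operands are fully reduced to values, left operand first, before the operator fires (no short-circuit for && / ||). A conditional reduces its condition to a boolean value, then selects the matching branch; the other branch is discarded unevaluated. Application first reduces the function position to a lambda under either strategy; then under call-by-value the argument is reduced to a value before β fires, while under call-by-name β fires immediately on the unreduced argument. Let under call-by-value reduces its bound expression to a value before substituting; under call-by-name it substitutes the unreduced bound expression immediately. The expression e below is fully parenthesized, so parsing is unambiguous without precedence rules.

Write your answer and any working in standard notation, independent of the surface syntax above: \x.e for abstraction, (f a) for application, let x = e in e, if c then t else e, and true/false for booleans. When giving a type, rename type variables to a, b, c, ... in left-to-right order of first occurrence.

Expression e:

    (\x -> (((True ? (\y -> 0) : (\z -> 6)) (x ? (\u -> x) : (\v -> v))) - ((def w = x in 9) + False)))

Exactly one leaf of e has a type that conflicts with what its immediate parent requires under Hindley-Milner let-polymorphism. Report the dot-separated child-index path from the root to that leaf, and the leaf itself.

Answer: 0.1.1 : false

Trace:
  unify Bool ~ Bool
\y._ : b -> Int
\z._ : c -> Int
  unify b -> Int ~ c -> Int
  unify b ~ c
  unify Int ~ Int
x : a
  unify a ~ Bool
x : Bool
\u._ : d -> Bool
v : e
\v._ : e -> e
  unify d -> Bool ~ e -> e
  unify d ~ e
  unify Bool ~ e
  unify c -> Int ~ (Bool -> Bool) -> f
  unify c ~ Bool -> Bool
  unify Int ~ f
_ _ : Int
  unify Int ~ Int
x : Bool
let w : Bool
  unify Int ~ Int
  unify Bool ~ Int
  FAIL: mismatch Bool ~ Int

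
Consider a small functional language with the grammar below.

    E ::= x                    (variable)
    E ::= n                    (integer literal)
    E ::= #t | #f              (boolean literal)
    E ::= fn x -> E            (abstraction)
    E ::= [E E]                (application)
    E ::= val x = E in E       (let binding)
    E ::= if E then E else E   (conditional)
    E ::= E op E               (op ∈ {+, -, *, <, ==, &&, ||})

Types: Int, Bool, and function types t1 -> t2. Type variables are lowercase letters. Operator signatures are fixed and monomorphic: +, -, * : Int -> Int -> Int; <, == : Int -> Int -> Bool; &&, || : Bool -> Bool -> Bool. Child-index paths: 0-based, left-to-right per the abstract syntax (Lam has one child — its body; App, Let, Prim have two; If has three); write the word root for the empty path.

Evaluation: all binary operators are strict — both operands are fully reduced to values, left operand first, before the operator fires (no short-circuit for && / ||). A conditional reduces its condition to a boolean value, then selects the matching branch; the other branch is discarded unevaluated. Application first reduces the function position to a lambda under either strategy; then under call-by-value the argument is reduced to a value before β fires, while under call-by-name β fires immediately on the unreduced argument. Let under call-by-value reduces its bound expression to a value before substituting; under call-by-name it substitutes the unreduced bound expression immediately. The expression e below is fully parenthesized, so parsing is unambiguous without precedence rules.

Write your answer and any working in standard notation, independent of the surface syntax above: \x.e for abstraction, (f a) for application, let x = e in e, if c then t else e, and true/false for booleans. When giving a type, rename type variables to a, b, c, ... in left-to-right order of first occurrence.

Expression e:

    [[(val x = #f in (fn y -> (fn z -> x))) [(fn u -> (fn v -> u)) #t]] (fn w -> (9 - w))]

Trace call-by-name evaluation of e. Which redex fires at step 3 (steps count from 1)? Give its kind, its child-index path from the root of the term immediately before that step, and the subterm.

Derivation:
step 0: (((let x = false in (\y.(\z.x))) ((\u.(\v.u)) true)) (\w.(9 - w)))
step 1: [let@0.0] (((\y.(\z.false)) ((\u.(\v.u)) true)) (\w.(9 - w)))
step 2: [beta@0] ((\z.false) (\w.(9 - w)))
step 3: [beta@root] false

Answer: beta at root : ((\z.false) (\w.(9 - w)))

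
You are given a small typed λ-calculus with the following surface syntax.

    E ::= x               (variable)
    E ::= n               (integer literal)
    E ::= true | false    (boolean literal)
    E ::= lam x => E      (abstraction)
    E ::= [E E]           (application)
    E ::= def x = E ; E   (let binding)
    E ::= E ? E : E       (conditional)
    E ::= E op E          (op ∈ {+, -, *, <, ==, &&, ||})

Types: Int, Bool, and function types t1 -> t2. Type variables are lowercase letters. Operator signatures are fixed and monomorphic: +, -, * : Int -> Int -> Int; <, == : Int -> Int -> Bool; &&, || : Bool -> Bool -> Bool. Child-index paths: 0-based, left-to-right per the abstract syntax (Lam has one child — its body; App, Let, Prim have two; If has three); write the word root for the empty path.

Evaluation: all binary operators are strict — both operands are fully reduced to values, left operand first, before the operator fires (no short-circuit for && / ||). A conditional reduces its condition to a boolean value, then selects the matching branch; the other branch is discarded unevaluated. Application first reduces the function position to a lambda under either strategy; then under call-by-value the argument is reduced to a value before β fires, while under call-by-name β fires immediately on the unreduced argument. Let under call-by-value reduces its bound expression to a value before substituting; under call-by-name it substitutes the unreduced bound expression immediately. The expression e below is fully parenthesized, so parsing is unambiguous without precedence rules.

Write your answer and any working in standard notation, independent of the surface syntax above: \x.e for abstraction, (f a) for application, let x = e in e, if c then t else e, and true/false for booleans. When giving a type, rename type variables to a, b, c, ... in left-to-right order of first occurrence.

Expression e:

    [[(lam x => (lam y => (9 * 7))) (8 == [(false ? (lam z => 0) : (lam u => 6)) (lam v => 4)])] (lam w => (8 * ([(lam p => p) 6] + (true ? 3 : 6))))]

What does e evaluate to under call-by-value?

Trace:
step 0: (((\x.(\y.(9 * 7))) (8 == ((if false then (\z.0) else (\u.6)) (\v.4)))) (\w.(8 * (((\p.p) 6) + (if true then 3 else 6)))))
step 1: [if@0.1.1.0] (((\x.(\y.(9 * 7))) (8 == ((\u.6) (\v.4)))) (\w.(8 * (((\p.p) 6) + (if true then 3 else 6)))))
step 2: [beta@0.1.1] (((\x.(\y.(9 * 7))) (8 == 6)) (\w.(8 * (((\p.p) 6) + (if true then 3 else 6)))))
step 3: [delta@0.1] (((\x.(\y.(9 * 7))) false) (\w.(8 * (((\p.p) 6) + (if true then 3 else 6)))))
step 4: [beta@0] ((\y.(9 * 7)) (\w.(8 * (((\p.p) 6) + (if true then 3 else 6)))))
step 5: [beta@root] (9 * 7)
step 6: [delta@root] 63

Answer: 63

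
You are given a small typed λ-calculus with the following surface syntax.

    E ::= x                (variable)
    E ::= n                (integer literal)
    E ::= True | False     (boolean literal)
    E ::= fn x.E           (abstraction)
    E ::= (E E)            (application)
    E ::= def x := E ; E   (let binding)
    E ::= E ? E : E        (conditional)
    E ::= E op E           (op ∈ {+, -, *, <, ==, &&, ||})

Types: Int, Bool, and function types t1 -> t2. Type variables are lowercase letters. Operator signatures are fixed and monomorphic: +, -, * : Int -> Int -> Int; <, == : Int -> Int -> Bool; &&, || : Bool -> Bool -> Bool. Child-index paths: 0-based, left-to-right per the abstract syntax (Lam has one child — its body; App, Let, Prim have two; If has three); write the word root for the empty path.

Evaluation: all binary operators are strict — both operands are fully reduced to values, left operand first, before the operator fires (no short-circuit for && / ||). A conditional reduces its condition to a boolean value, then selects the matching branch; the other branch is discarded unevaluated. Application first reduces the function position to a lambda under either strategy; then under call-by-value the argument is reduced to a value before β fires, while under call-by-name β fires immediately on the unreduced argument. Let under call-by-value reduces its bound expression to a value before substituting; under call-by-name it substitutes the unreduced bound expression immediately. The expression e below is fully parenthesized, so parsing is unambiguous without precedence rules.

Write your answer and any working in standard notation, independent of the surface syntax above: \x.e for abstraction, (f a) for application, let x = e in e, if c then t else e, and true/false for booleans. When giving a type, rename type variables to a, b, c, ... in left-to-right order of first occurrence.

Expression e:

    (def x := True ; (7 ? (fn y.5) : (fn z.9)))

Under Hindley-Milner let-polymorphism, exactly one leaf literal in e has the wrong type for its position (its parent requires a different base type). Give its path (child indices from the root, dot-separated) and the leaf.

Answer: 1.0 : 7

Working:
let x : Bool
  unify Int ~ Bool
  FAIL: mismatch Int ~ Bool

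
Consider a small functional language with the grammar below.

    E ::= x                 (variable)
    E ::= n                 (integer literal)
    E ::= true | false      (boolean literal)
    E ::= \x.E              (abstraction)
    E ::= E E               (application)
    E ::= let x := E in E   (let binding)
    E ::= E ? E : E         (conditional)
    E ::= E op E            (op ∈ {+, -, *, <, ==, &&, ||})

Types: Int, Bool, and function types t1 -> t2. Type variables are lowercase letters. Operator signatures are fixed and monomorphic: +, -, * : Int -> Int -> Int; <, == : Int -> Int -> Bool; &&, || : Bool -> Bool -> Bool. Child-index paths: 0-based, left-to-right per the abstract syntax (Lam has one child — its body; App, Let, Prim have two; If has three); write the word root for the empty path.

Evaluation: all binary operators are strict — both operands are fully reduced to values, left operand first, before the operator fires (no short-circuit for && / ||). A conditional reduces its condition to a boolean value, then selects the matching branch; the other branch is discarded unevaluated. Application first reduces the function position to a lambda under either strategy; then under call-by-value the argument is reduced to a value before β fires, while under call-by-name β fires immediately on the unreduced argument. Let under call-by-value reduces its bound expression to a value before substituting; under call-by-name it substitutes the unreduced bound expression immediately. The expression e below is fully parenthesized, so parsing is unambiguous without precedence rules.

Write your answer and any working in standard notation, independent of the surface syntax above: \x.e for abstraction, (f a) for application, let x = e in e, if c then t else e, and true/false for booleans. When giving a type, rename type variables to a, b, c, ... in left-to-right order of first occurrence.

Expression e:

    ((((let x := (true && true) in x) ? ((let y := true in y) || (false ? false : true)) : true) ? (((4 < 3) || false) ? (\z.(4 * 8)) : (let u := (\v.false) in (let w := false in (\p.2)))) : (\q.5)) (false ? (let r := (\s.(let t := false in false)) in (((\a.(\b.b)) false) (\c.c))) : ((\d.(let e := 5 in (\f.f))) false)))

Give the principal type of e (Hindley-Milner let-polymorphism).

Trace:
  unify Bool ~ Bool
  unify Bool ~ Bool
let x : Bool
x : Bool
  unify Bool ~ Bool
let y : Bool
y : Bool
  unify Bool ~ Bool
  unify Bool ~ Bool
  unify Bool ~ Bool
  unify Bool ~ Bool
  unify Bool ~ Bool
  unify Bool ~ Bool
  unify Int ~ Int
  unify Int ~ Int
  unify Bool ~ Bool
  unify Bool ~ Bool
  unify Bool ~ Bool
  unify Int ~ Int
  unify Int ~ Int
\z._ : a -> Int
\v._ : b -> Bool
let u : forall. b -> Bool
let w : Bool
\p._ : c -> Int
  unify a -> Int ~ c -> Int
  unify a ~ c
  unify Int ~ Int
\q._ : d -> Int
  unify c -> Int ~ d -> Int
  unify c ~ d
  unify Int ~ Int
  unify Bool ~ Bool
let t : Bool
\s._ : e -> Bool
let r : forall. e -> Bool
b : g
\b._ : g -> g
\a._ : f -> g -> g
  unify f -> g -> g ~ Bool -> h
  unify f ~ Bool
  unify g -> g ~ h
_ _ : g -> g
c : i
\c._ : i -> i
  unify g -> g ~ (i -> i) -> j
  unify g ~ i -> i
  unify i -> i ~ j
_ _ : i -> i
let e : Int
f : l
\f._ : l -> l
\d._ : k -> l -> l
  unify k -> l -> l ~ Bool -> m
  unify k ~ Bool
  unify l -> l ~ m
_ _ : l -> l
  unify i -> i ~ l -> l
  unify i ~ l
  unify l ~ l
  unify d -> Int ~ (l -> l) -> n
  unify d ~ l -> l
  unify Int ~ n
_ _ : Int

Answer: Int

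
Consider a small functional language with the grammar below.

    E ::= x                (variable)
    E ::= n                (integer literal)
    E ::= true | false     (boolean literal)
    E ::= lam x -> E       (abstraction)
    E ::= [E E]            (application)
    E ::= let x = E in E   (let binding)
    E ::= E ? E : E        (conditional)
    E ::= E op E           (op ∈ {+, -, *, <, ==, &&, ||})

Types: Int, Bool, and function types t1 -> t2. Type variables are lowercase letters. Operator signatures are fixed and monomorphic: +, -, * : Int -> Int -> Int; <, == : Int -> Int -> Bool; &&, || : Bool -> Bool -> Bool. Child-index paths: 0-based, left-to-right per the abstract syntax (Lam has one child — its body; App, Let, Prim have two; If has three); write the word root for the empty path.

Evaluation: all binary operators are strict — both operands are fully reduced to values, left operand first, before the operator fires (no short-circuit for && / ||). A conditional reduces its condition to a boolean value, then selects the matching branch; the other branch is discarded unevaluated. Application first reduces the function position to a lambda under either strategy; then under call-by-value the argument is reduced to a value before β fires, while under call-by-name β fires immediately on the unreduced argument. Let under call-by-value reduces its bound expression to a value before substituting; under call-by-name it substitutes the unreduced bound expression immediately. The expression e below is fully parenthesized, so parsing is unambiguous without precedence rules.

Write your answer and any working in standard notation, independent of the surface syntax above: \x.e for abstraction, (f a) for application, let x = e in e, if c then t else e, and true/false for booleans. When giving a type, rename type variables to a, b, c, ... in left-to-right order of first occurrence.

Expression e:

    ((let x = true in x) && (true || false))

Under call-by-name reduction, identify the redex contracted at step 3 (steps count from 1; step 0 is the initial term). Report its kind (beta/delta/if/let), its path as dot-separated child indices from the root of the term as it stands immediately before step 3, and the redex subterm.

Working:
step 0: ((let x = true in x) && (true || false))
step 1: [let@0] (true && (true || false))
step 2: [delta@1] (true && true)
step 3: [delta@root] true

Answer: delta at root : (true && true)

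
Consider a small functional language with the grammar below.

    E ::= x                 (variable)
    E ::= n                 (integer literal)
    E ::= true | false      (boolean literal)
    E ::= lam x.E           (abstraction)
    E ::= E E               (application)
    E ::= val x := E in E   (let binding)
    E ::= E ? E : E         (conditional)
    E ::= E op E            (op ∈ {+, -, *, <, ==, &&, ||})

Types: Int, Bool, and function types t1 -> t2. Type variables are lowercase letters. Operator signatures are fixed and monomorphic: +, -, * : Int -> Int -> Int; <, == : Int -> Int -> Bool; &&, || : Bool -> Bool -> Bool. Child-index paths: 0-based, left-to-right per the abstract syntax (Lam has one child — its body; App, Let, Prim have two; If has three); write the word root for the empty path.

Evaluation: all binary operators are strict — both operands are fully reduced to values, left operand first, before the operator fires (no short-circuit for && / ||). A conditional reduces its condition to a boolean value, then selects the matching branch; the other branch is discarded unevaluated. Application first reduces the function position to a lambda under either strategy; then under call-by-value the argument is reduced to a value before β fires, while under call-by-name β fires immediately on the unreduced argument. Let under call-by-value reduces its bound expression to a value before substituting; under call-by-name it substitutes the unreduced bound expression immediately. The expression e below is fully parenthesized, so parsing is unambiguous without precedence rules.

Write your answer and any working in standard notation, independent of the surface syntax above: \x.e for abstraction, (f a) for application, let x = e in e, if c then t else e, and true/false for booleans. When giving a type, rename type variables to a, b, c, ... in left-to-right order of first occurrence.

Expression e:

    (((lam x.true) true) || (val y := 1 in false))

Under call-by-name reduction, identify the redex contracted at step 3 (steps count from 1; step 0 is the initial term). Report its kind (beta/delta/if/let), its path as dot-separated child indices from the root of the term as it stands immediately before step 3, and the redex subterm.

Trace:
step 0: (((\x.true) true) || (let y = 1 in false))
step 1: [beta@0] (true || (let y = 1 in false))
step 2: [let@1] (true || false)
step 3: [delta@root] true

Answer: delta at root : (true || false)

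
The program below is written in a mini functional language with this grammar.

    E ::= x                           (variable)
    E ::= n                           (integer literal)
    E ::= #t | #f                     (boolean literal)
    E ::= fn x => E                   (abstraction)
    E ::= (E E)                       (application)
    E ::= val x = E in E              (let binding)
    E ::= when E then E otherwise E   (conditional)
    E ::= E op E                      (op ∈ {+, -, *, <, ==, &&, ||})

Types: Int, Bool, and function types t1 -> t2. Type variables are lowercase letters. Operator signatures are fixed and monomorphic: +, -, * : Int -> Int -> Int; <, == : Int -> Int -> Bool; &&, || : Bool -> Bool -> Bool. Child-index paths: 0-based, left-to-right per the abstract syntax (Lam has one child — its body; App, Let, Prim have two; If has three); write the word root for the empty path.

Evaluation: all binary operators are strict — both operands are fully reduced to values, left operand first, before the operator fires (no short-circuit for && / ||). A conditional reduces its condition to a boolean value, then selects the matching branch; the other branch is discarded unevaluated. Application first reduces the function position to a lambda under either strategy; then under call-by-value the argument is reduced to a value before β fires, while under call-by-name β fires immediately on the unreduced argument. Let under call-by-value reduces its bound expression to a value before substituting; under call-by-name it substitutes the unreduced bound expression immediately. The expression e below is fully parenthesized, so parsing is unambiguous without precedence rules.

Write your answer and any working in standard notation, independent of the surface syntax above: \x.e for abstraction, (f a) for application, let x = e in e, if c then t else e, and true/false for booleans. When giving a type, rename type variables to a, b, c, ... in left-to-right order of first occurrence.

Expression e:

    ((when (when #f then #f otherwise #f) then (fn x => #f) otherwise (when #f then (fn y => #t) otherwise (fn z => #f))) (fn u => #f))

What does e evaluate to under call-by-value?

Answer: false

Trace:
step 0: ((if (if false then false else false) then (\x.false) else (if false then (\y.true) else (\z.false))) (\u.false))
step 1: [if@0.0] ((if false then (\x.false) else (if false then (\y.true) else (\z.false))) (\u.false))
step 2: [if@0] ((if false then (\y.true) else (\z.false)) (\u.false))
step 3: [if@0] ((\z.false) (\u.false))
step 4: [beta@root] false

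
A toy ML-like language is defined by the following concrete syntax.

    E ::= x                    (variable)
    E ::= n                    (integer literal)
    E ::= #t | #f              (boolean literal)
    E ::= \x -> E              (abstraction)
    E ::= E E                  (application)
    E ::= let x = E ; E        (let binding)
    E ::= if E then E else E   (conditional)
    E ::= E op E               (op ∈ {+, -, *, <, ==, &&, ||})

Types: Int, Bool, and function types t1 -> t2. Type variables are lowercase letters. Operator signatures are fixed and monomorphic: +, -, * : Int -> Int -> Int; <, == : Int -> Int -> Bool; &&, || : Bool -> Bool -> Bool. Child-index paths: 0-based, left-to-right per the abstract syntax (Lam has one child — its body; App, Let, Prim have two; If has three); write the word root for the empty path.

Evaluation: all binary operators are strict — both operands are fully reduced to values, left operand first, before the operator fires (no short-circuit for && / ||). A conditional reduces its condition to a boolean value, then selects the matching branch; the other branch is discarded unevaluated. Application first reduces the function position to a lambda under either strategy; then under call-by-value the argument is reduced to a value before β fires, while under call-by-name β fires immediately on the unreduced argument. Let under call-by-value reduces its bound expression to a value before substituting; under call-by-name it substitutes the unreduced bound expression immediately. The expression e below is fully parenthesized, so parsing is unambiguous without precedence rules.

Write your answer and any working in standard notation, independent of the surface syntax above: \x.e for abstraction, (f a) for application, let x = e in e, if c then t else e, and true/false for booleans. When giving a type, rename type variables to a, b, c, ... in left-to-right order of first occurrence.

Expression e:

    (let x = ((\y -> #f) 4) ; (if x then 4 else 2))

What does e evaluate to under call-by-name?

Derivation:
step 0: (let x = ((\y.false) 4) in (if x then 4 else 2))
step 1: [let@root] (if ((\y.false) 4) then 4 else 2)
step 2: [beta@0] (if false then 4 else 2)
step 3: [if@root] 2

Answer: 2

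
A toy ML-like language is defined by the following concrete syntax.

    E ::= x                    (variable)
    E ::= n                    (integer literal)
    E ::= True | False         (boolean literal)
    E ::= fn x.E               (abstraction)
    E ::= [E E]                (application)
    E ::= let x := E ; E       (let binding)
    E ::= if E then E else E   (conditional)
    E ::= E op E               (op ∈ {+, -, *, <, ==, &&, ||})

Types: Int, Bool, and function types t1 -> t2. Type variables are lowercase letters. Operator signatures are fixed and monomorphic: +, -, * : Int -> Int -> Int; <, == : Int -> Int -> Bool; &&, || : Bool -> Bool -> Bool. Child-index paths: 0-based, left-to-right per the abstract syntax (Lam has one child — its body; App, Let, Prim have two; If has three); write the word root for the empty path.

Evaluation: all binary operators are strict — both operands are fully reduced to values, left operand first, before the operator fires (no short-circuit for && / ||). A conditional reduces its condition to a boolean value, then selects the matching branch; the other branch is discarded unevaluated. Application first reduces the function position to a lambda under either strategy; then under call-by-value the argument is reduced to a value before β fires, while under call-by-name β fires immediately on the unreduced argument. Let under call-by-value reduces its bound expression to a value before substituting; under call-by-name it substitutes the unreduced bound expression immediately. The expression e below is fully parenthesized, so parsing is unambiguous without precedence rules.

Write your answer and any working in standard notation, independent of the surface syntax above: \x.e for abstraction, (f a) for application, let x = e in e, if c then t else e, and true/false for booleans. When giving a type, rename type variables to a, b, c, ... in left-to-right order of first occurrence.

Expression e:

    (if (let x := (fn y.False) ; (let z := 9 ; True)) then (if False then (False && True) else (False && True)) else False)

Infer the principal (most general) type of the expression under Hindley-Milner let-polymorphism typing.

Trace:
\y._ : a -> Bool
let x : forall. a -> Bool
let z : Int
  unify Bool ~ Bool
  unify Bool ~ Bool
  unify Bool ~ Bool
  unify Bool ~ Bool
  unify Bool ~ Bool
  unify Bool ~ Bool
  unify Bool ~ Bool
  unify Bool ~ Bool

Answer: Bool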